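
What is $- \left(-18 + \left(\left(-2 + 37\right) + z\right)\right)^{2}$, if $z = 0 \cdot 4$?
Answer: $-289$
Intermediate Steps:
$z = 0$
$- \left(-18 + \left(\left(-2 + 37\right) + z\right)\right)^{2} = - \left(-18 + \left(\left(-2 + 37\right) + 0\right)\right)^{2} = - \left(-18 + \left(35 + 0\right)\right)^{2} = - \left(-18 + 35\right)^{2} = - 17^{2} = \left(-1\right) 289 = -289$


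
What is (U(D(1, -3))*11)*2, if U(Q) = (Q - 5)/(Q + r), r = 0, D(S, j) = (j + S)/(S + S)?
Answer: 132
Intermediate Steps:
D(S, j) = (S + j)/(2*S) (D(S, j) = (S + j)/((2*S)) = (S + j)*(1/(2*S)) = (S + j)/(2*S))
U(Q) = (-5 + Q)/Q (U(Q) = (Q - 5)/(Q + 0) = (-5 + Q)/Q)
(U(D(1, -3))*11)*2 = (((-5 + (½)*(1 - 3)/1)/(((½)*(1 - 3)/1)))*11)*2 = (((-5 + (½)*1*(-2))/(((½)*1*(-2))))*11)*2 = (((-5 - 1)/(-1))*11)*2 = (-1*(-6)*11)*2 = (6*11)*2 = 66*2 = 132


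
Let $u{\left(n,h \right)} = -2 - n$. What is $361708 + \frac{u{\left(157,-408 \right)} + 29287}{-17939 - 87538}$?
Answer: $\frac{38151845588}{105477} \approx 3.6171 \cdot 10^{5}$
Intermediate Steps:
$361708 + \frac{u{\left(157,-408 \right)} + 29287}{-17939 - 87538} = 361708 + \frac{\left(-2 - 157\right) + 29287}{-17939 - 87538} = 361708 + \frac{\left(-2 - 157\right) + 29287}{-105477} = 361708 + \left(-159 + 29287\right) \left(- \frac{1}{105477}\right) = 361708 + 29128 \left(- \frac{1}{105477}\right) = 361708 - \frac{29128}{105477} = \frac{38151845588}{105477}$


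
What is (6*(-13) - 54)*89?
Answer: -11748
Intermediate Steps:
(6*(-13) - 54)*89 = (-78 - 54)*89 = -132*89 = -11748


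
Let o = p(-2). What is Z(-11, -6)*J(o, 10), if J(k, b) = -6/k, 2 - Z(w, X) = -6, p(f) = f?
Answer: 24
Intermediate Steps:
o = -2
Z(w, X) = 8 (Z(w, X) = 2 - 1*(-6) = 2 + 6 = 8)
Z(-11, -6)*J(o, 10) = 8*(-6/(-2)) = 8*(-6*(-1/2)) = 8*3 = 24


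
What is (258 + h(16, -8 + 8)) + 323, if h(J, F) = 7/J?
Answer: 9303/16 ≈ 581.44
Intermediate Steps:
(258 + h(16, -8 + 8)) + 323 = (258 + 7/16) + 323 = 4135/16 + 323 = 9303/16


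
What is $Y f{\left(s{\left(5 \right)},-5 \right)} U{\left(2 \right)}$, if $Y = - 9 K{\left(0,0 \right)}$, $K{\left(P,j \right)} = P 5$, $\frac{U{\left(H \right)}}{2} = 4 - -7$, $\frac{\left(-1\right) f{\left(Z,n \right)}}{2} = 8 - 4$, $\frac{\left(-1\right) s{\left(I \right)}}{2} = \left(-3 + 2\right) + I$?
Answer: $0$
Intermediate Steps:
$s{\left(I \right)} = 2 - 2 I$ ($s{\left(I \right)} = - 2 \left(\left(-3 + 2\right) + I\right) = - 2 \left(-1 + I\right) = 2 - 2 I$)
$f{\left(Z,n \right)} = -8$ ($f{\left(Z,n \right)} = - 2 \left(8 - 4\right) = \left(-2\right) 4 = -8$)
$U{\left(H \right)} = 22$ ($U{\left(H \right)} = 2 \left(4 - -7\right) = 2 \left(4 + 7\right) = 2 \cdot 11 = 22$)
$K{\left(P,j \right)} = 5 P$
$Y = 0$ ($Y = - 9 \cdot 5 \cdot 0 = \left(-9\right) 0 = 0$)
$Y f{\left(s{\left(5 \right)},-5 \right)} U{\left(2 \right)} = 0 \left(-8\right) 22 = 0 \cdot 22 = 0$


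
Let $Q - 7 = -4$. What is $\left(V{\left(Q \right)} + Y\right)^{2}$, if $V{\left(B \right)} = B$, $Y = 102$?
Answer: $11025$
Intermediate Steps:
$Q = 3$ ($Q = 7 - 4 = 3$)
$\left(V{\left(Q \right)} + Y\right)^{2} = \left(3 + 102\right)^{2} = 105^{2} = 11025$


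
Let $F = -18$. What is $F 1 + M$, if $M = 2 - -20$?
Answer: $4$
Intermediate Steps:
$M = 22$ ($M = 2 + 20 = 22$)
$F 1 + M = \left(-18\right) 1 + 22 = -18 + 22 = 4$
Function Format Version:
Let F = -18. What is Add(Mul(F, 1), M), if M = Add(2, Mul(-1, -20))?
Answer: 4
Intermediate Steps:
M = 22 (M = Add(2, 20) = 22)
Add(Mul(F, 1), M) = Add(Mul(-18, 1), 22) = Add(-18, 22) = 4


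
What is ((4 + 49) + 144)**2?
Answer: 38809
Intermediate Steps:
((4 + 49) + 144)**2 = (53 + 144)**2 = 197**2 = 38809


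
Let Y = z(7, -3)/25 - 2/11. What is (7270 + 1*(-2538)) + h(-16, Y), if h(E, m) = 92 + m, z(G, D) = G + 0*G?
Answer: 1326627/275 ≈ 4824.1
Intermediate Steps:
z(G, D) = G (z(G, D) = G + 0 = G)
Y = 27/275 (Y = 7/25 - 2/11 = 27/275 ≈ 0.098182)
(7270 + 1*(-2538)) + h(-16, Y) = (7270 + 1*(-2538)) + (92 + 27/275) = (7270 - 2538) + 25327/275 = 4732 + 25327/275 = 1326627/275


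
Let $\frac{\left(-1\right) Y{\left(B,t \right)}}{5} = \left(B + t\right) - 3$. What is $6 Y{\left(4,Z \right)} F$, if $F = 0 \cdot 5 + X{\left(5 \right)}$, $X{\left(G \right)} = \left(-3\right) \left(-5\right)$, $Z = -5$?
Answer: $1800$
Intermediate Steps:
$Y{\left(B,t \right)} = 15 - 5 B - 5 t$ ($Y{\left(B,t \right)} = - 5 \left(\left(B + t\right) - 3\right) = - 5 \left(-3 + B + t\right) = 15 - 5 B - 5 t$)
$X{\left(G \right)} = 15$
$F = 15$ ($F = 0 \cdot 5 + 15 = 0 + 15 = 15$)
$6 Y{\left(4,Z \right)} F = 6 \left(15 - 20 - -25\right) 15 = 6 \left(15 - 20 + 25\right) 15 = 6 \cdot 20 \cdot 15 = 120 \cdot 15 = 1800$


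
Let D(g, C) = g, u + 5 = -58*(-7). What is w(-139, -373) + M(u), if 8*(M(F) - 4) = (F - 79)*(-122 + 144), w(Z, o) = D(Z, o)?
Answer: 1501/2 ≈ 750.50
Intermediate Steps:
u = 401 (u = -5 - 58*(-7) = -5 + 406 = 401)
w(Z, o) = Z
M(F) = -853/4 + 11*F/4 (M(F) = 4 + ((F - 79)*(-122 + 144))/8 = 4 + ((-79 + F)*22)/8 = 4 + (-1738 + 22*F)/8 = 4 + (-869/4 + 11*F/4) = -853/4 + 11*F/4)
w(-139, -373) + M(u) = -139 + (-853/4 + (11/4)*401) = -139 + (-853/4 + 4411/4) = -139 + 1779/2 = 1501/2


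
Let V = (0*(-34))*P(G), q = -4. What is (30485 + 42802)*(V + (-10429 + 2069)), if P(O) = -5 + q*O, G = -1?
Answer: -612679320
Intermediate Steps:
P(O) = -5 - 4*O
V = 0 (V = (0*(-34))*(-5 - 4*(-1)) = 0*(-5 + 4) = 0*(-1) = 0)
(30485 + 42802)*(V + (-10429 + 2069)) = (30485 + 42802)*(0 + (-10429 + 2069)) = 73287*(0 - 8360) = 73287*(-8360) = -612679320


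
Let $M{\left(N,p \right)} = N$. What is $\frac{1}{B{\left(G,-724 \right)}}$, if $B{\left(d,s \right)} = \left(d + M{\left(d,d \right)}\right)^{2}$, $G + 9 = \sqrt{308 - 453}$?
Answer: $\frac{i}{8 \left(- 32 i + 9 \sqrt{145}\right)} \approx -0.00031326 + 0.0010609 i$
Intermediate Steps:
$G = -9 + i \sqrt{145}$ ($G = -9 + \sqrt{308 - 453} = -9 + \sqrt{-145} = -9 + i \sqrt{145} \approx -9.0 + 12.042 i$)
$B{\left(d,s \right)} = 4 d^{2}$ ($B{\left(d,s \right)} = \left(d + d\right)^{2} = \left(2 d\right)^{2} = 4 d^{2}$)
$\frac{1}{B{\left(G,-724 \right)}} = \frac{1}{4 \left(-9 + i \sqrt{145}\right)^{2}}$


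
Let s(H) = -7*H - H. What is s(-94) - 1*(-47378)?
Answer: 48130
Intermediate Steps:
s(H) = -8*H
s(-94) - 1*(-47378) = -8*(-94) - 1*(-47378) = 752 + 47378 = 48130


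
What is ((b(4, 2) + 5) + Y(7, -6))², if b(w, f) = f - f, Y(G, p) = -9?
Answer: 16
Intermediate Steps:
b(w, f) = 0
((b(4, 2) + 5) + Y(7, -6))² = ((0 + 5) - 9)² = (5 - 9)² = (-4)² = 16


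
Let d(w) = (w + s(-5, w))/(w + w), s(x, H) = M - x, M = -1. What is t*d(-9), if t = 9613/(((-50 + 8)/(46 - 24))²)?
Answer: 5815865/7938 ≈ 732.66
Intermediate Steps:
s(x, H) = -1 - x
d(w) = (4 + w)/(2*w) (d(w) = (w + (-1 - 1*(-5)))/(w + w) = (w + (-1 + 5))/((2*w)) = (w + 4)*(1/(2*w)) = (4 + w)*(1/(2*w)) = (4 + w)/(2*w))
t = 1163173/441 (t = 9613/((-42/22)²) = 9613/((-42*1/22)²) = 9613/((-21/11)²) = 9613/(441/121) = 9613*(121/441) = 1163173/441 ≈ 2637.6)
t*d(-9) = 1163173*((½)*(4 - 9)/(-9))/441 = 1163173*((½)*(-⅑)*(-5))/441 = (1163173/441)*(5/18) = 5815865/7938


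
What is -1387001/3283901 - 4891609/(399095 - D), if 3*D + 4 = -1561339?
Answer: -52016898854755/9059061247828 ≈ -5.7420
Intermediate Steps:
D = -1561343/3 (D = -4/3 + (⅓)*(-1561339) = -4/3 - 1561339/3 = -1561343/3 ≈ -5.2045e+5)
-1387001/3283901 - 4891609/(399095 - D) = -1387001/3283901 - 4891609/(399095 - 1*(-1561343/3)) = -1387001*1/3283901 - 4891609/(399095 + 1561343/3) = -1387001/3283901 - 4891609/2758628/3 = -1387001/3283901 - 4891609*3/2758628 = -1387001/3283901 - 14674827/2758628 = -52016898854755/9059061247828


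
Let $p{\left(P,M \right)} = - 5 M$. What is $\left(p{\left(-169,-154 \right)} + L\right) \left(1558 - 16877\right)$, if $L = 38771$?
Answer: $-605728579$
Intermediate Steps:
$\left(p{\left(-169,-154 \right)} + L\right) \left(1558 - 16877\right) = \left(\left(-5\right) \left(-154\right) + 38771\right) \left(1558 - 16877\right) = \left(770 + 38771\right) \left(-15319\right) = 39541 \left(-15319\right) = -605728579$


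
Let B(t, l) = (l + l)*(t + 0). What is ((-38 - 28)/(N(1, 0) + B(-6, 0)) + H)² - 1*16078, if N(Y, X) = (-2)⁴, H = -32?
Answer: -945471/64 ≈ -14773.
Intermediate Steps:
N(Y, X) = 16
B(t, l) = 2*l*t (B(t, l) = (2*l)*t = 2*l*t)
((-38 - 28)/(N(1, 0) + B(-6, 0)) + H)² - 1*16078 = ((-38 - 28)/(16 + 2*0*(-6)) - 32)² - 1*16078 = (-66/(16 + 0) - 32)² - 16078 = (-66/16 - 32)² - 16078 = (-66*1/16 - 32)² - 16078 = (-33/8 - 32)² - 16078 = (-289/8)² - 16078 = 83521/64 - 16078 = -945471/64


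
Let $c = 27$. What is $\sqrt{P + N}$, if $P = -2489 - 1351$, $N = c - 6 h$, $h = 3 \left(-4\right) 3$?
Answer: $i \sqrt{3597} \approx 59.975 i$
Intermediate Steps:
$h = -36$ ($h = \left(-12\right) 3 = -36$)
$N = 243$ ($N = 27 - -216 = 27 + 216 = 243$)
$P = -3840$ ($P = -2489 - 1351 = -3840$)
$\sqrt{P + N} = \sqrt{-3840 + 243} = \sqrt{-3597} = i \sqrt{3597}$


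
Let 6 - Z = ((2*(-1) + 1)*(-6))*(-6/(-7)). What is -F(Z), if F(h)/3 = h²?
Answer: -108/49 ≈ -2.2041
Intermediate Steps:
Z = 6/7 (Z = 6 - (2*(-1) + 1)*(-6)*(-6/(-7)) = 6 - (-2 + 1)*(-6)*(-6*(-⅐)) = 6 - (-1*(-6))*6/7 = 6 - 6*6/7 = 6 - 1*36/7 = 6 - 36/7 = 6/7 ≈ 0.85714)
F(h) = 3*h²
-F(Z) = -3*(6/7)² = -3*36/49 = -1*108/49 = -108/49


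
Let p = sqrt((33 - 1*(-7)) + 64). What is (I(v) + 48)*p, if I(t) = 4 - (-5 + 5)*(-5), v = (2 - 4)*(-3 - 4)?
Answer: 104*sqrt(26) ≈ 530.30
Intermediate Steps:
v = 14 (v = -2*(-7) = 14)
I(t) = 4 (I(t) = 4 - 0*(-5) = 4 - 1*0 = 4 + 0 = 4)
p = 2*sqrt(26) (p = sqrt((33 + 7) + 64) = sqrt(40 + 64) = sqrt(104) = 2*sqrt(26) ≈ 10.198)
(I(v) + 48)*p = (4 + 48)*(2*sqrt(26)) = 52*(2*sqrt(26)) = 104*sqrt(26)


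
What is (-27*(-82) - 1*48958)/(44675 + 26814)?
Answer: -46744/71489 ≈ -0.65386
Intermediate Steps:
(-27*(-82) - 1*48958)/(44675 + 26814) = (2214 - 48958)/71489 = -46744*1/71489 = -46744/71489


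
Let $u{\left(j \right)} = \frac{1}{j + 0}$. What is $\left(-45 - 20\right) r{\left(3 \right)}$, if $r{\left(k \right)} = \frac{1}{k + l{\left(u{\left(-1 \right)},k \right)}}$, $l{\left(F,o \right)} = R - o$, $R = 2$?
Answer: $- \frac{65}{2} \approx -32.5$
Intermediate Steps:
$u{\left(j \right)} = \frac{1}{j}$
$l{\left(F,o \right)} = 2 - o$
$r{\left(k \right)} = \frac{1}{2}$ ($r{\left(k \right)} = \frac{1}{k - \left(-2 + k\right)} = \frac{1}{2}$)
$\left(-45 - 20\right) r{\left(3 \right)} = \left(-45 - 20\right) \frac{1}{2} = \left(-65\right) \frac{1}{2} = - \frac{65}{2}$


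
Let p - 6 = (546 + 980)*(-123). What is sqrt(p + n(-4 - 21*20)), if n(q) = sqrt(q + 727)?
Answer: sqrt(-187692 + sqrt(303)) ≈ 433.21*I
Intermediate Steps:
p = -187692 (p = 6 + (546 + 980)*(-123) = 6 + 1526*(-123) = 6 - 187698 = -187692)
n(q) = sqrt(727 + q)
sqrt(p + n(-4 - 21*20)) = sqrt(-187692 + sqrt(727 + (-4 - 21*20))) = sqrt(-187692 + sqrt(727 + (-4 - 420))) = sqrt(-187692 + sqrt(727 - 424)) = sqrt(-187692 + sqrt(303))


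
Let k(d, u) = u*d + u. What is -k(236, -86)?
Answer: 20382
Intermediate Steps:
k(d, u) = u + d*u (k(d, u) = d*u + u = u + d*u)
-k(236, -86) = -(-86)*(1 + 236) = -(-86)*237 = -1*(-20382) = 20382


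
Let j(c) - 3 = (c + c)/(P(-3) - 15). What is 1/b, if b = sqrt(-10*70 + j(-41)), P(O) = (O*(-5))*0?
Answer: -I*sqrt(155595)/10373 ≈ -0.038027*I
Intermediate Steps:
P(O) = 0 (P(O) = -5*O*0 = 0)
j(c) = 3 - 2*c/15 (j(c) = 3 + (c + c)/(0 - 15) = 3 + (2*c)/(-15) = 3 + (2*c)*(-1/15) = 3 - 2*c/15)
b = I*sqrt(155595)/15 (b = sqrt(-10*70 + (3 - 2/15*(-41))) = sqrt(-700 + (3 + 82/15)) = sqrt(-700 + 127/15) = sqrt(-10373/15) = I*sqrt(155595)/15 ≈ 26.297*I)
1/b = 1/(I*sqrt(155595)/15) = -I*sqrt(155595)/10373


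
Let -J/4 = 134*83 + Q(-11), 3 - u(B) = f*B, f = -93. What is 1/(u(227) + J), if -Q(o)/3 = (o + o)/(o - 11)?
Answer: -1/23362 ≈ -4.2805e-5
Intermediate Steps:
Q(o) = -6*o/(-11 + o) (Q(o) = -3*(o + o)/(o - 11) = -3*2*o/(-11 + o) = -6*o/(-11 + o))
u(B) = 3 + 93*B (u(B) = 3 - (-93)*B = 3 + 93*B)
J = -44476 (J = -4*(134*83 - 6*(-11)/(-11 - 11)) = -4*(11122 - 6*(-11)/(-22)) = -4*(11122 - 6*(-11)*(-1/22)) = -4*(11122 - 3) = -4*11119 = -44476)
1/(u(227) + J) = 1/((3 + 93*227) - 44476) = 1/((3 + 21111) - 44476) = 1/(21114 - 44476) = 1/(-23362) = -1/23362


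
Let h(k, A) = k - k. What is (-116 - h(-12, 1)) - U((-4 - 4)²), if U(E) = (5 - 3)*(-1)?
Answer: -114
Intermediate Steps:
h(k, A) = 0
U(E) = -2 (U(E) = 2*(-1) = -2)
(-116 - h(-12, 1)) - U((-4 - 4)²) = (-116 - 1*0) - 1*(-2) = (-116 + 0) + 2 = -116 + 2 = -114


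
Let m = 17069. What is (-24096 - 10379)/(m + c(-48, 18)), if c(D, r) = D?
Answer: -34475/17021 ≈ -2.0254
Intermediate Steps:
(-24096 - 10379)/(m + c(-48, 18)) = (-24096 - 10379)/(17069 - 48) = -34475/17021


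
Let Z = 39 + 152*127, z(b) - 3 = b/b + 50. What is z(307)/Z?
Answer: 54/19343 ≈ 0.0027917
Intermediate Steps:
z(b) = 54 (z(b) = 3 + (b/b + 50) = 3 + (1 + 50) = 3 + 51 = 54)
Z = 19343 (Z = 39 + 19304 = 19343)
z(307)/Z = 54/19343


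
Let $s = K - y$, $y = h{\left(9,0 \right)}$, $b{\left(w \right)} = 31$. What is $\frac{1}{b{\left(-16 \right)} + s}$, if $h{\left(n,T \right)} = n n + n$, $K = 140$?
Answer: $\frac{1}{81} \approx 0.012346$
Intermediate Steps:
$h{\left(n,T \right)} = n + n^{2}$ ($h{\left(n,T \right)} = n^{2} + n = n + n^{2}$)
$y = 90$ ($y = 9 \left(1 + 9\right) = 9 \cdot 10 = 90$)
$s = 50$ ($s = 140 - 90 = 50$)
$\frac{1}{b{\left(-16 \right)} + s} = \frac{1}{31 + 50} = \frac{1}{81}$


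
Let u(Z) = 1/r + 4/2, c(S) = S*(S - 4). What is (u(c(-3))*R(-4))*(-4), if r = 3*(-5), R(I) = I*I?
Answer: -1856/15 ≈ -123.73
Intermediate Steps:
c(S) = S*(-4 + S)
R(I) = I²
r = -15
u(Z) = 29/15 (u(Z) = 1/(-15) + 4/2 = 1*(-1/15) + 4*(½) = -1/15 + 2 = 29/15)
(u(c(-3))*R(-4))*(-4) = ((29/15)*(-4)²)*(-4) = ((29/15)*16)*(-4) = (464/15)*(-4) = -1856/15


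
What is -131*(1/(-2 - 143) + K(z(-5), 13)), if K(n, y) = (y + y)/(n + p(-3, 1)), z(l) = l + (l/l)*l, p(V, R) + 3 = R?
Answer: 247721/870 ≈ 284.74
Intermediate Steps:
p(V, R) = -3 + R
z(l) = 2*l (z(l) = l + 1*l = l + l = 2*l)
K(n, y) = 2*y/(-2 + n) (K(n, y) = (y + y)/(n + (-3 + 1)) = (2*y)/(n - 2) = (2*y)/(-2 + n) = 2*y/(-2 + n))
-131*(1/(-2 - 143) + K(z(-5), 13)) = -131*(1/(-2 - 143) + 2*13/(-2 + 2*(-5))) = -131*(1/(-145) + 2*13/(-2 - 10)) = -131*(-1/145 + 2*13/(-12)) = -131*(-1/145 + 2*13*(-1/12)) = -131*(-1/145 - 13/6) = -131*(-1891/870) = 247721/870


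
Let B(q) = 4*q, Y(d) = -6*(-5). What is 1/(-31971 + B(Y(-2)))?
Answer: -1/31851 ≈ -3.1396e-5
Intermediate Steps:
Y(d) = 30
1/(-31971 + B(Y(-2))) = 1/(-31971 + 4*30) = 1/(-31971 + 120) = 1/(-31851) = -1/31851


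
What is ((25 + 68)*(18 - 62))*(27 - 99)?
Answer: 294624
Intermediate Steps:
((25 + 68)*(18 - 62))*(27 - 99) = (93*(-44))*(-72) = -4092*(-72) = 294624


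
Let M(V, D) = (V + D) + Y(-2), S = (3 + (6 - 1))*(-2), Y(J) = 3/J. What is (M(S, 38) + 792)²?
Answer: 2640625/4 ≈ 6.6016e+5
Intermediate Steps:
S = -16 (S = (3 + 5)*(-2) = 8*(-2) = -16)
M(V, D) = -3/2 + D + V (M(V, D) = (V + D) + 3/(-2) = (D + V) + 3*(-½) = (D + V) - 3/2 = -3/2 + D + V)
(M(S, 38) + 792)² = ((-3/2 + 38 - 16) + 792)² = (41/2 + 792)² = (1625/2)² = 2640625/4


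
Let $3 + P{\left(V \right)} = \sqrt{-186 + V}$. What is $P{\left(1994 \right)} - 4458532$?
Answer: $-4458535 + 4 \sqrt{113} \approx -4.4585 \cdot 10^{6}$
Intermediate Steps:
$P{\left(V \right)} = -3 + \sqrt{-186 + V}$
$P{\left(1994 \right)} - 4458532 = \left(-3 + \sqrt{-186 + 1994}\right) - 4458532 = \left(-3 + \sqrt{1808}\right) - 4458532 = \left(-3 + 4 \sqrt{113}\right) - 4458532 = -4458535 + 4 \sqrt{113}$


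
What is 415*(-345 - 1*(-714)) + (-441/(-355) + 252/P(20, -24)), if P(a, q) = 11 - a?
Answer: 54353426/355 ≈ 1.5311e+5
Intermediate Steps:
415*(-345 - 1*(-714)) + (-441/(-355) + 252/P(20, -24)) = 415*(-345 - 1*(-714)) + (-441/(-355) + 252/(11 - 1*20)) = 415*(-345 + 714) + (-441*(-1/355) + 252/(11 - 20)) = 415*369 + (441/355 + 252/(-9)) = 153135 + (441/355 + 252*(-1/9)) = 153135 + (441/355 - 28) = 153135 - 9499/355 = 54353426/355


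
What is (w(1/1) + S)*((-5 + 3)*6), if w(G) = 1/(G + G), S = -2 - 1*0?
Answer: 18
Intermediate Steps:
S = -2 (S = -2 + 0 = -2)
w(G) = 1/(2*G)
(w(1/1) + S)*((-5 + 3)*6) = (1/(2*(1/1)) - 2)*((-5 + 3)*6) = ((1/2)/1 - 2)*(-2*6) = ((1/2)*1 - 2)*(-12) = (1/2 - 2)*(-12) = -3/2*(-12) = 18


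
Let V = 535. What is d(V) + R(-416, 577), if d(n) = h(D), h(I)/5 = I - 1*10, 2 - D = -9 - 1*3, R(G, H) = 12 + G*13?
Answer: -5376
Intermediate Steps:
R(G, H) = 12 + 13*G
D = 14 (D = 2 - (-9 - 1*3) = 2 - (-9 - 3) = 2 - 1*(-12) = 2 + 12 = 14)
h(I) = -50 + 5*I (h(I) = 5*(I - 1*10) = 5*(I - 10) = 5*(-10 + I) = -50 + 5*I)
d(n) = 20 (d(n) = -50 + 5*14 = -50 + 70 = 20)
d(V) + R(-416, 577) = 20 + (12 + 13*(-416)) = 20 + (12 - 5408) = 20 - 5396 = -5376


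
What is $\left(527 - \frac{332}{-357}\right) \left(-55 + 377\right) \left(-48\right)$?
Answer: $- \frac{138714656}{17} \approx -8.1597 \cdot 10^{6}$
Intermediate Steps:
$\left(527 - \frac{332}{-357}\right) \left(-55 + 377\right) \left(-48\right) = \left(527 - - \frac{332}{357}\right) 322 \left(-48\right) = \left(527 + \frac{332}{357}\right) 322 \left(-48\right) = \frac{188471}{357} \cdot 322 \left(-48\right) = \frac{8669666}{51} \left(-48\right) = - \frac{138714656}{17}$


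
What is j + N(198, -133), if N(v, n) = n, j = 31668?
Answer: 31535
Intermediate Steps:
j + N(198, -133) = 31668 - 133 = 31535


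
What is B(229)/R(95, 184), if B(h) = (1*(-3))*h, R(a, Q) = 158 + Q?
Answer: -229/114 ≈ -2.0088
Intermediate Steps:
B(h) = -3*h
B(229)/R(95, 184) = (-3*229)/(158 + 184) = -687/342 = -687*1/342 = -229/114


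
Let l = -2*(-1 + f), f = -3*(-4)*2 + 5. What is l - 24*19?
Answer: -512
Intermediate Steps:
f = 29 (f = 12*2 + 5 = 24 + 5 = 29)
l = -56 (l = -2*(-1 + 29) = -2*28 = -56)
l - 24*19 = -56 - 24*19 = -56 - 456 = -512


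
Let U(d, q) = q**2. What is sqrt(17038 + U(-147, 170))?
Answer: sqrt(45938) ≈ 214.33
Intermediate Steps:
sqrt(17038 + U(-147, 170)) = sqrt(17038 + 170**2) = sqrt(17038 + 28900) = sqrt(45938)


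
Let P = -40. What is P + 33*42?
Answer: 1346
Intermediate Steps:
P + 33*42 = -40 + 33*42 = -40 + 1386 = 1346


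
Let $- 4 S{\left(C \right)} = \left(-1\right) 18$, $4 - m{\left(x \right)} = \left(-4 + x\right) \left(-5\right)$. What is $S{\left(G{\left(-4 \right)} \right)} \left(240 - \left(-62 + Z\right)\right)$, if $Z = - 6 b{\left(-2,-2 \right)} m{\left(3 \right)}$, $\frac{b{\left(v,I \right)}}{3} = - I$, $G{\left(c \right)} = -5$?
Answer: $1197$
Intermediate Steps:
$m{\left(x \right)} = -16 + 5 x$ ($m{\left(x \right)} = 4 - \left(-4 + x\right) \left(-5\right) = 4 - \left(20 - 5 x\right) = 4 + \left(-20 + 5 x\right) = -16 + 5 x$)
$b{\left(v,I \right)} = - 3 I$ ($b{\left(v,I \right)} = 3 \left(- I\right) = - 3 I$)
$S{\left(C \right)} = \frac{9}{2}$ ($S{\left(C \right)} = - \frac{\left(-1\right) 18}{4} = \left(- \frac{1}{4}\right) \left(-18\right) = \frac{9}{2}$)
$Z = 36$ ($Z = - 6 \left(\left(-3\right) \left(-2\right)\right) \left(-16 + 5 \cdot 3\right) = \left(-6\right) 6 \left(-16 + 15\right) = \left(-36\right) \left(-1\right) = 36$)
$S{\left(G{\left(-4 \right)} \right)} \left(240 - \left(-62 + Z\right)\right) = \frac{9 \left(240 + \left(62 - 36\right)\right)}{2} = \frac{9 \left(240 + 26\right)}{2} = \frac{9}{2} \cdot 266 = 1197$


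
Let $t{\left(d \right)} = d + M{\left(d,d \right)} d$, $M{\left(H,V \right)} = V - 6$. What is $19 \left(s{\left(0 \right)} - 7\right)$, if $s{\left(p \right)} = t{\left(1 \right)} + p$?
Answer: $-209$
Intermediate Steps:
$M{\left(H,V \right)} = -6 + V$ ($M{\left(H,V \right)} = V - 6 = -6 + V$)
$t{\left(d \right)} = d + d \left(-6 + d\right)$ ($t{\left(d \right)} = d + \left(-6 + d\right) d = d + d \left(-6 + d\right)$)
$s{\left(p \right)} = -4 + p$ ($s{\left(p \right)} = 1 \left(-5 + 1\right) + p = 1 \left(-4\right) + p = -4 + p$)
$19 \left(s{\left(0 \right)} - 7\right) = 19 \left(\left(-4 + 0\right) - 7\right) = 19 \left(-4 - 7\right) = 19 \left(-11\right) = -209$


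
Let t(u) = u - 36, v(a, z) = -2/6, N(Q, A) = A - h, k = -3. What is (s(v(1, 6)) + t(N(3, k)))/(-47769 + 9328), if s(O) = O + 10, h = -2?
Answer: 82/115323 ≈ 0.00071105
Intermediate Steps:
N(Q, A) = 2 + A (N(Q, A) = A - 1*(-2) = A + 2 = 2 + A)
v(a, z) = -1/3 (v(a, z) = -2*1/6 = -1/3)
s(O) = 10 + O
t(u) = -36 + u
(s(v(1, 6)) + t(N(3, k)))/(-47769 + 9328) = ((10 - 1/3) + (-36 + (2 - 3)))/(-47769 + 9328) = (29/3 + (-36 - 1))/(-38441) = (29/3 - 37)*(-1/38441) = -82/3*(-1/38441) = 82/115323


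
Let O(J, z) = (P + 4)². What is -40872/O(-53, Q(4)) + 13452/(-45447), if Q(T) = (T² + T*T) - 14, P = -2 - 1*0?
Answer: -154796966/15149 ≈ -10218.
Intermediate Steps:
P = -2 (P = -2 + 0 = -2)
Q(T) = -14 + 2*T² (Q(T) = (T² + T²) - 14 = 2*T² - 14 = -14 + 2*T²)
O(J, z) = 4 (O(J, z) = (-2 + 4)² = 2² = 4)
-40872/O(-53, Q(4)) + 13452/(-45447) = -40872/4 + 13452/(-45447) = -40872*¼ + 13452*(-1/45447) = -10218 - 4484/15149 = -154796966/15149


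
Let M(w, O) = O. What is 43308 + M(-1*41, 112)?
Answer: 43420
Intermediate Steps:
43308 + M(-1*41, 112) = 43308 + 112 = 43420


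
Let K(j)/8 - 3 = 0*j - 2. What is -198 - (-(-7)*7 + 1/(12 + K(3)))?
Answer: -4941/20 ≈ -247.05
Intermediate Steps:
K(j) = 8 (K(j) = 24 + 8*(0*j - 2) = 24 + 8*(0 - 2) = 24 + 8*(-2) = 24 - 16 = 8)
-198 - (-(-7)*7 + 1/(12 + K(3))) = -198 - (-(-7)*7 + 1/(12 + 8)) = -198 - (-7*(-7) + 1/20) = -198 - (49 + 1/20) = -198 - 1*981/20 = -198 - 981/20 = -4941/20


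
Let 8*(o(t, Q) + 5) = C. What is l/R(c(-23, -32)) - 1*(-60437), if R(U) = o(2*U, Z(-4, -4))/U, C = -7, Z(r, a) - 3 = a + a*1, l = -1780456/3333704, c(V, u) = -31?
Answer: 1183634334171/19585511 ≈ 60434.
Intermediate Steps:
l = -222557/416713 (l = -1780456*1/3333704 = -222557/416713 ≈ -0.53408)
Z(r, a) = 3 + 2*a (Z(r, a) = 3 + (a + a*1) = 3 + (a + a) = 3 + 2*a)
o(t, Q) = -47/8 (o(t, Q) = -5 + (⅛)*(-7) = -5 - 7/8 = -47/8)
R(U) = -47/(8*U)
l/R(c(-23, -32)) - 1*(-60437) = -222557/(416713*((-47/8/(-31)))) - 1*(-60437) = -222557/(416713*((-47/8*(-1/31)))) + 60437 = -222557/(416713*47/248) + 60437 = -222557/416713*248/47 + 60437 = -55194136/19585511 + 60437 = 1183634334171/19585511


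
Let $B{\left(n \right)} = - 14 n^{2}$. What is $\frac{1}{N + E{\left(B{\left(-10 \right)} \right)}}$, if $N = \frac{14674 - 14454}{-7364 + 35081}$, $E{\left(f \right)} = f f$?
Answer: $\frac{27717}{54325320220} \approx 5.102 \cdot 10^{-7}$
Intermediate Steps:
$E{\left(f \right)} = f^{2}$
$N = \frac{220}{27717} \approx 0.0079374$
$\frac{1}{N + E{\left(B{\left(-10 \right)} \right)}} = \frac{1}{\frac{220}{27717} + \left(- 14 \left(-10\right)^{2}\right)^{2}} = \frac{1}{\frac{220}{27717} + \left(\left(-14\right) 100\right)^{2}} = \frac{1}{\frac{220}{27717} + \left(-1400\right)^{2}} = \frac{1}{\frac{220}{27717} + 1960000} = \frac{1}{\frac{54325320220}{27717}} = \frac{27717}{54325320220}$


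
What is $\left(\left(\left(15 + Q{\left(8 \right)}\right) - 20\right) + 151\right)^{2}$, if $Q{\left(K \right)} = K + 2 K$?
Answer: $28900$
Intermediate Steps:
$Q{\left(K \right)} = 3 K$
$\left(\left(\left(15 + Q{\left(8 \right)}\right) - 20\right) + 151\right)^{2} = \left(\left(\left(15 + 3 \cdot 8\right) - 20\right) + 151\right)^{2} = \left(\left(\left(15 + 24\right) - 20\right) + 151\right)^{2} = \left(\left(39 - 20\right) + 151\right)^{2} = \left(19 + 151\right)^{2} = 170^{2} = 28900$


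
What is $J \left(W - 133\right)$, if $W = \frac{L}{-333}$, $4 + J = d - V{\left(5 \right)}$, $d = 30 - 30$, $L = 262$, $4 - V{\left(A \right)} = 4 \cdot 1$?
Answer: $\frac{178204}{333} \approx 535.15$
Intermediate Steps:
$V{\left(A \right)} = 0$ ($V{\left(A \right)} = 4 - 4 \cdot 1 = 4 - 4 = 0$)
$d = 0$
$J = -4$ ($J = -4 + \left(0 - 0\right) = -4 + \left(0 + 0\right) = -4 + 0 = -4$)
$W = - \frac{262}{333}$ ($W = \frac{262}{-333} = 262 \left(- \frac{1}{333}\right) = - \frac{262}{333} \approx -0.78679$)
$J \left(W - 133\right) = - 4 \left(- \frac{262}{333} - 133\right) = \left(-4\right) \left(- \frac{44551}{333}\right) = \frac{178204}{333}$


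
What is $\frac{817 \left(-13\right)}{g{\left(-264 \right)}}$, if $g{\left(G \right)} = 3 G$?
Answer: $\frac{10621}{792} \approx 13.41$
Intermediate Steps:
$\frac{817 \left(-13\right)}{g{\left(-264 \right)}} = \frac{817 \left(-13\right)}{3 \left(-264\right)} = - \frac{10621}{-792} = \left(-10621\right) \left(- \frac{1}{792}\right) = \frac{10621}{792}$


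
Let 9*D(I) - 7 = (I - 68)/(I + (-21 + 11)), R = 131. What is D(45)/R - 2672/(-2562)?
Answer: 293198/279685 ≈ 1.0483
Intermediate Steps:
D(I) = 7/9 + (-68 + I)/(9*(-10 + I)) (D(I) = 7/9 + ((I - 68)/(I + (-21 + 11)))/9 = 7/9 + ((-68 + I)/(I - 10))/9 = 7/9 + ((-68 + I)/(-10 + I))/9 = 7/9 + (-68 + I)/(9*(-10 + I)))
D(45)/R - 2672/(-2562) = (2*(-69 + 4*45)/(9*(-10 + 45)))/131 - 2672/(-2562) = ((2/9)*(-69 + 180)/35)*(1/131) - 2672*(-1/2562) = ((2/9)*(1/35)*111)*(1/131) + 1336/1281 = (74/105)*(1/131) + 1336/1281 = 74/13755 + 1336/1281 = 293198/279685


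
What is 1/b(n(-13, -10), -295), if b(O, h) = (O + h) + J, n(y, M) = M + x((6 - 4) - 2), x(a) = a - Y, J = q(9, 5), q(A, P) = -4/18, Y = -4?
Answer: -9/2711 ≈ -0.0033198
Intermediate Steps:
q(A, P) = -2/9 (q(A, P) = -4*1/18 = -2/9)
J = -2/9 ≈ -0.22222
x(a) = 4 + a (x(a) = a - 1*(-4) = a + 4 = 4 + a)
n(y, M) = 4 + M (n(y, M) = M + (4 + ((6 - 4) - 2)) = M + (4 + (2 - 2)) = M + (4 + 0) = M + 4 = 4 + M)
b(O, h) = -2/9 + O + h (b(O, h) = (O + h) - 2/9 = -2/9 + O + h)
1/b(n(-13, -10), -295) = 1/(-2/9 + (4 - 10) - 295) = 1/(-2/9 - 6 - 295) = 1/(-2711/9) = -9/2711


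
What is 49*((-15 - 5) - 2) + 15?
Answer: -1063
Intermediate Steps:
49*((-15 - 5) - 2) + 15 = 49*(-20 - 2) + 15 = 49*(-22) + 15 = -1078 + 15 = -1063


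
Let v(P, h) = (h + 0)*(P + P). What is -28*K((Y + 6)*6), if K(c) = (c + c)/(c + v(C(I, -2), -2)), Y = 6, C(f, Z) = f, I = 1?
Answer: -1008/17 ≈ -59.294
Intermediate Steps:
v(P, h) = 2*P*h (v(P, h) = h*(2*P) = 2*P*h)
K(c) = 2*c/(-4 + c) (K(c) = (c + c)/(c + 2*1*(-2)) = (2*c)/(c - 4) = (2*c)/(-4 + c) = 2*c/(-4 + c))
-28*K((Y + 6)*6) = -56*(6 + 6)*6/(-4 + (6 + 6)*6) = -56*12*6/(-4 + 12*6) = -56*72/(-4 + 72) = -56*72/68 = -28*36/17 = -1008/17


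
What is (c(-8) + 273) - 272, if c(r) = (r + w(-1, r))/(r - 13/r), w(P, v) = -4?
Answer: 49/17 ≈ 2.8824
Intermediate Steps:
c(r) = (-4 + r)/(r - 13/r) (c(r) = (r - 4)/(r - 13/r) = (-4 + r)/(r - 13/r))
(c(-8) + 273) - 272 = (-8*(-4 - 8)/(-13 + (-8)**2) + 273) - 272 = (-8*(-12)/(-13 + 64) + 273) - 272 = (-8*(-12)/51 + 273) - 272 = (-8*1/51*(-12) + 273) - 272 = (32/17 + 273) - 272 = 4673/17 - 272 = 49/17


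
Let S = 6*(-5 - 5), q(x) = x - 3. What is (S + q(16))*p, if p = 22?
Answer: -1034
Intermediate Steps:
q(x) = -3 + x
S = -60 (S = 6*(-10) = -60)
(S + q(16))*p = (-60 + (-3 + 16))*22 = (-60 + 13)*22 = -47*22 = -1034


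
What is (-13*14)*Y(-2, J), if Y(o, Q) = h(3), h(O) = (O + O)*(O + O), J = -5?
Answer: -6552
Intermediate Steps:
h(O) = 4*O² (h(O) = (2*O)*(2*O) = 4*O²)
Y(o, Q) = 36 (Y(o, Q) = 4*3² = 4*9 = 36)
(-13*14)*Y(-2, J) = -13*14*36 = -182*36 = -6552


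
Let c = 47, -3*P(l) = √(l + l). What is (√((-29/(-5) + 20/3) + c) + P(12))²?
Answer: 932/15 - 8*√2230/15 ≈ 36.948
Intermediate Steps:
P(l) = -√2*√l/3 (P(l) = -√(l + l)/3 = -√2*√l/3)
(√((-29/(-5) + 20/3) + c) + P(12))² = (√((-29/(-5) + 20/3) + 47) - √2*√12/3)² = (√((-29*(-⅕) + 20*(⅓)) + 47) - √2*2*√3/3)² = (√((29/5 + 20/3) + 47) - 2*√6/3)² = (√(187/15 + 47) - 2*√6/3)² = (√(892/15) - 2*√6/3)² = (2*√3345/15 - 2*√6/3)² = (-2*√6/3 + 2*√3345/15)²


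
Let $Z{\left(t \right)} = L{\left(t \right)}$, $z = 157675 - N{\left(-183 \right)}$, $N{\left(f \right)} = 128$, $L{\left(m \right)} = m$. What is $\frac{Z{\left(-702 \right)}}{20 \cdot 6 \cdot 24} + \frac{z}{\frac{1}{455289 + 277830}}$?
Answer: $\frac{18480111854841}{160} \approx 1.155 \cdot 10^{11}$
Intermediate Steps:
$z = 157547$ ($z = 157675 - 128 = 157547$)
$Z{\left(t \right)} = t$
$\frac{Z{\left(-702 \right)}}{20 \cdot 6 \cdot 24} + \frac{z}{\frac{1}{455289 + 277830}} = - \frac{702}{20 \cdot 6 \cdot 24} + \frac{157547}{\frac{1}{455289 + 277830}} = - \frac{702}{120 \cdot 24} + \frac{157547}{\frac{1}{733119}} = - \frac{702}{2880} + 157547 \frac{1}{\frac{1}{733119}} = \left(-702\right) \frac{1}{2880} + 157547 \cdot 733119 = - \frac{39}{160} + 115500699093 = \frac{18480111854841}{160}$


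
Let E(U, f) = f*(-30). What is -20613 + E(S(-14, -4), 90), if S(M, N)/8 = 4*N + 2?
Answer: -23313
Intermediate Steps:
S(M, N) = 16 + 32*N (S(M, N) = 8*(4*N + 2) = 8*(2 + 4*N) = 16 + 32*N)
E(U, f) = -30*f
-20613 + E(S(-14, -4), 90) = -20613 - 30*90 = -20613 - 2700 = -23313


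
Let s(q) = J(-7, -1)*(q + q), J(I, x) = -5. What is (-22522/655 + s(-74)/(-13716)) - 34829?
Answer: -78303108968/2245995 ≈ -34863.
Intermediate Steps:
s(q) = -10*q (s(q) = -5*(q + q) = -10*q)
(-22522/655 + s(-74)/(-13716)) - 34829 = (-22522/655 - 10*(-74)/(-13716)) - 34829 = (-22522*1/655 + 740*(-1/13716)) - 34829 = (-22522/655 - 185/3429) - 34829 = -77349113/2245995 - 34829 = -78303108968/2245995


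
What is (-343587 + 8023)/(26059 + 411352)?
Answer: -335564/437411 ≈ -0.76716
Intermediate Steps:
(-343587 + 8023)/(26059 + 411352) = -335564/437411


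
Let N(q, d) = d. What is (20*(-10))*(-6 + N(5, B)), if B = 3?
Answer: 600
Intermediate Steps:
(20*(-10))*(-6 + N(5, B)) = (20*(-10))*(-6 + 3) = -200*(-3) = 600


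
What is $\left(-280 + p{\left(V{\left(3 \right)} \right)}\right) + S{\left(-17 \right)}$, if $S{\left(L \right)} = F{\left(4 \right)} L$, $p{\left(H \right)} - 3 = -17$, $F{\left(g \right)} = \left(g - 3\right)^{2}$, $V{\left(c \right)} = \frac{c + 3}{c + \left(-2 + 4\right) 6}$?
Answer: $-311$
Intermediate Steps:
$V{\left(c \right)} = \frac{3 + c}{12 + c}$ ($V{\left(c \right)} = \frac{3 + c}{c + 2 \cdot 6} = \frac{3 + c}{c + 12} = \frac{3 + c}{12 + c}$)
$F{\left(g \right)} = \left(-3 + g\right)^{2}$
$p{\left(H \right)} = -14$ ($p{\left(H \right)} = 3 - 17 = -14$)
$S{\left(L \right)} = L$ ($S{\left(L \right)} = \left(-3 + 4\right)^{2} L = 1^{2} L = 1 L = L$)
$\left(-280 + p{\left(V{\left(3 \right)} \right)}\right) + S{\left(-17 \right)} = \left(-280 - 14\right) - 17 = -294 - 17 = -311$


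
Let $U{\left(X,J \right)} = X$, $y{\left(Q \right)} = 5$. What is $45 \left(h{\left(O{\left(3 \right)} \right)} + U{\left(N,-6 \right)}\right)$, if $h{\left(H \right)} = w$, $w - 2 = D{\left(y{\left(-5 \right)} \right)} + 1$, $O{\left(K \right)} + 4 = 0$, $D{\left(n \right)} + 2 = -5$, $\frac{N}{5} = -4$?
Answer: $-1080$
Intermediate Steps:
$N = -20$ ($N = 5 \left(-4\right) = -20$)
$D{\left(n \right)} = -7$ ($D{\left(n \right)} = -2 - 5 = -7$)
$O{\left(K \right)} = -4$ ($O{\left(K \right)} = -4 + 0 = -4$)
$w = -4$ ($w = 2 + \left(-7 + 1\right) = 2 - 6 = -4$)
$h{\left(H \right)} = -4$
$45 \left(h{\left(O{\left(3 \right)} \right)} + U{\left(N,-6 \right)}\right) = 45 \left(-4 - 20\right) = 45 \left(-24\right) = -1080$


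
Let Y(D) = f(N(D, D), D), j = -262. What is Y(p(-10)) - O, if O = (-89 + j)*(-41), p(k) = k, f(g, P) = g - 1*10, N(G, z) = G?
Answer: -14411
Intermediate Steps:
f(g, P) = -10 + g (f(g, P) = g - 10 = -10 + g)
O = 14391 (O = (-89 - 262)*(-41) = -351*(-41) = 14391)
Y(D) = -10 + D
Y(p(-10)) - O = (-10 - 10) - 1*14391 = -20 - 14391 = -14411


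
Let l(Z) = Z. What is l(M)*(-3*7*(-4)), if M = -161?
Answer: -13524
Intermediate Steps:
l(M)*(-3*7*(-4)) = -161*(-3*7)*(-4) = -(-3381)*(-4) = -161*84 = -13524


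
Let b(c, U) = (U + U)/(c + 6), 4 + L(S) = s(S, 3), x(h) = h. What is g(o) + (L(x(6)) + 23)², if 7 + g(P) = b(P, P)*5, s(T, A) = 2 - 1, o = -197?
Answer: 77033/191 ≈ 403.31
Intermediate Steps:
s(T, A) = 1
L(S) = -3 (L(S) = -4 + 1 = -3)
b(c, U) = 2*U/(6 + c) (b(c, U) = (2*U)/(6 + c) = 2*U/(6 + c))
g(P) = -7 + 10*P/(6 + P) (g(P) = -7 + (2*P/(6 + P))*5 = -7 + 10*P/(6 + P))
g(o) + (L(x(6)) + 23)² = 3*(-14 - 197)/(6 - 197) + (-3 + 23)² = 3*(-211)/(-191) + 20² = 3*(-1/191)*(-211) + 400 = 633/191 + 400 = 77033/191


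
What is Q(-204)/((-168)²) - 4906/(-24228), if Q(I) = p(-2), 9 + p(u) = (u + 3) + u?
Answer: 639929/3165792 ≈ 0.20214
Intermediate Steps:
p(u) = -6 + 2*u (p(u) = -9 + ((u + 3) + u) = -9 + ((3 + u) + u) = -9 + (3 + 2*u) = -6 + 2*u)
Q(I) = -10 (Q(I) = -6 + 2*(-2) = -6 - 4 = -10)
Q(-204)/((-168)²) - 4906/(-24228) = -10/((-168)²) - 4906/(-24228) = -10/28224 - 4906*(-1/24228) = -10*1/28224 + 2453/12114 = -5/14112 + 2453/12114 = 639929/3165792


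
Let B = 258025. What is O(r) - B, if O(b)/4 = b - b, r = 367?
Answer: -258025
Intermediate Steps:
O(b) = 0 (O(b) = 4*(b - b) = 4*0 = 0)
O(r) - B = 0 - 1*258025 = 0 - 258025 = -258025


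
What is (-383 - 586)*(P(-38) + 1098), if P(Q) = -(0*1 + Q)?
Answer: -1100784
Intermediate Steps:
P(Q) = -Q (P(Q) = -(0 + Q) = -Q)
(-383 - 586)*(P(-38) + 1098) = (-383 - 586)*(-1*(-38) + 1098) = -969*(38 + 1098) = -969*1136 = -1100784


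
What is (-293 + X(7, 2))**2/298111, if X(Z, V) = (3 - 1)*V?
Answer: 83521/298111 ≈ 0.28017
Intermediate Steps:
X(Z, V) = 2*V
(-293 + X(7, 2))**2/298111 = (-293 + 2*2)**2/298111 = (-293 + 4)**2*(1/298111) = (-289)**2*(1/298111) = 83521*(1/298111) = 83521/298111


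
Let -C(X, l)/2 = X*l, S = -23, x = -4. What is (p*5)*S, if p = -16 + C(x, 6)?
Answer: -3680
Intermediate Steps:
C(X, l) = -2*X*l
p = 32 (p = -16 - 2*(-4)*6 = -16 + 48 = 32)
(p*5)*S = (32*5)*(-23) = 160*(-23) = -3680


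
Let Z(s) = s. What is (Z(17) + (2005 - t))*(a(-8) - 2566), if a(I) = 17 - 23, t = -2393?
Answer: -11355380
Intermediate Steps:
a(I) = -6
(Z(17) + (2005 - t))*(a(-8) - 2566) = (17 + (2005 - 1*(-2393)))*(-6 - 2566) = (17 + (2005 + 2393))*(-2572) = (17 + 4398)*(-2572) = 4415*(-2572) = -11355380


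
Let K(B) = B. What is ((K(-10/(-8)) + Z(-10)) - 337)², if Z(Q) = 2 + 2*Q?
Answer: 2002225/16 ≈ 1.2514e+5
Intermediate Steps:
((K(-10/(-8)) + Z(-10)) - 337)² = ((-10/(-8) + (2 + 2*(-10))) - 337)² = ((-10*(-⅛) + (2 - 20)) - 337)² = ((5/4 - 18) - 337)² = (-67/4 - 337)² = (-1415/4)² = 2002225/16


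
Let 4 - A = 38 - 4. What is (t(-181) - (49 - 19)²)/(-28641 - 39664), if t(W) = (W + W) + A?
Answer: 68/3595 ≈ 0.018915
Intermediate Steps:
A = -30 (A = 4 - (38 - 4) = 4 - 1*34 = 4 - 34 = -30)
t(W) = -30 + 2*W (t(W) = (W + W) - 30 = 2*W - 30 = -30 + 2*W)
(t(-181) - (49 - 19)²)/(-28641 - 39664) = ((-30 + 2*(-181)) - (49 - 19)²)/(-28641 - 39664) = ((-30 - 362) - 1*30²)/(-68305) = (-392 - 1*900)*(-1/68305) = (-392 - 900)*(-1/68305) = -1292*(-1/68305) = 68/3595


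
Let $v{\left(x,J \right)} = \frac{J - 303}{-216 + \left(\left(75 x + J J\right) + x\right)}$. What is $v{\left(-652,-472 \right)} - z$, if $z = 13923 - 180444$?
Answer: $\frac{28810796561}{173016} \approx 1.6652 \cdot 10^{5}$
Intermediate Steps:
$v{\left(x,J \right)} = \frac{-303 + J}{-216 + J^{2} + 76 x}$ ($v{\left(x,J \right)} = \frac{-303 + J}{-216 + \left(\left(75 x + J^{2}\right) + x\right)} = \frac{-303 + J}{-216 + \left(\left(J^{2} + 75 x\right) + x\right)} = \frac{-303 + J}{-216 + \left(J^{2} + 76 x\right)} = \frac{-303 + J}{-216 + J^{2} + 76 x}$)
$z = -166521$ ($z = 13923 - 180444 = -166521$)
$v{\left(-652,-472 \right)} - z = \frac{-303 - 472}{-216 + \left(-472\right)^{2} + 76 \left(-652\right)} - -166521 = \frac{1}{-216 + 222784 - 49552} \left(-775\right) + 166521 = \frac{1}{173016} \left(-775\right) + 166521 = - \frac{775}{173016} + 166521 = \frac{28810796561}{173016}$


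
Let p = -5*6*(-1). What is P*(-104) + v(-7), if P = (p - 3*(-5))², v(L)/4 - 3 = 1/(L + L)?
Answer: -1474118/7 ≈ -2.1059e+5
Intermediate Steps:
p = 30 (p = -30*(-1) = 30)
v(L) = 12 + 2/L (v(L) = 12 + 4/(L + L) = 12 + 4/((2*L)) = 12 + 4*(1/(2*L)) = 12 + 2/L)
P = 2025 (P = (30 - 3*(-5))² = (30 + 15)² = 45² = 2025)
P*(-104) + v(-7) = 2025*(-104) + (12 + 2/(-7)) = -210600 + (12 + 2*(-⅐)) = -210600 + (12 - 2/7) = -210600 + 82/7 = -1474118/7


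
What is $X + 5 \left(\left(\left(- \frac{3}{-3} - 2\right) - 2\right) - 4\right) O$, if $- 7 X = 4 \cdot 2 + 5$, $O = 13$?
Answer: $- \frac{3198}{7} \approx -456.86$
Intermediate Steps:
$X = - \frac{13}{7}$ ($X = - \frac{4 \cdot 2 + 5}{7} = - \frac{8 + 5}{7} = \left(- \frac{1}{7}\right) 13 = - \frac{13}{7} \approx -1.8571$)
$X + 5 \left(\left(\left(- \frac{3}{-3} - 2\right) - 2\right) - 4\right) O = - \frac{13}{7} + 5 \left(\left(\left(- \frac{3}{-3} - 2\right) - 2\right) - 4\right) 13 = - \frac{13}{7} + 5 \left(\left(\left(\left(-3\right) \left(- \frac{1}{3}\right) - 2\right) - 2\right) - 4\right) 13 = - \frac{13}{7} + 5 \left(\left(\left(1 - 2\right) - 2\right) - 4\right) 13 = - \frac{13}{7} + 5 \left(\left(-1 - 2\right) - 4\right) 13 = - \frac{13}{7} + 5 \left(-3 - 4\right) 13 = - \frac{13}{7} + 5 \left(-7\right) 13 = - \frac{13}{7} - 455 = - \frac{3198}{7}$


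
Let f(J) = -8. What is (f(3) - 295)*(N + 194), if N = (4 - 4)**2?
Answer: -58782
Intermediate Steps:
N = 0 (N = 0**2 = 0)
(f(3) - 295)*(N + 194) = (-8 - 295)*(0 + 194) = -303*194 = -58782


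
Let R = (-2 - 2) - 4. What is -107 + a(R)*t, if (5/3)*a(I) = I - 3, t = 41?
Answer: -1888/5 ≈ -377.60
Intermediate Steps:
R = -8 (R = -4 - 4 = -8)
a(I) = -9/5 + 3*I/5 (a(I) = 3*(I - 3)/5 = 3*(-3 + I)/5 = -9/5 + 3*I/5)
-107 + a(R)*t = -107 + (-9/5 + (⅗)*(-8))*41 = -107 + (-9/5 - 24/5)*41 = -107 - 33/5*41 = -107 - 1353/5 = -1888/5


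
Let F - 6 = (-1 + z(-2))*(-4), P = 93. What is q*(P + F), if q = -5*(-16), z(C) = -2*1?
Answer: 8880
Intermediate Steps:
z(C) = -2
q = 80
F = 18 (F = 6 + (-1 - 2)*(-4) = 6 - 3*(-4) = 6 + 12 = 18)
q*(P + F) = 80*(93 + 18) = 80*111 = 8880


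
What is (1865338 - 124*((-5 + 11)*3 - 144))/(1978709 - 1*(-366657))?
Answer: 940481/1172683 ≈ 0.80199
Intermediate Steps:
(1865338 - 124*((-5 + 11)*3 - 144))/(1978709 - 1*(-366657)) = (1865338 - 124*(6*3 - 144))/(1978709 + 366657) = (1865338 - 124*(18 - 144))/2345366 = (1865338 - 124*(-126))*(1/2345366) = (1865338 + 15624)*(1/2345366) = 1880962*(1/2345366) = 940481/1172683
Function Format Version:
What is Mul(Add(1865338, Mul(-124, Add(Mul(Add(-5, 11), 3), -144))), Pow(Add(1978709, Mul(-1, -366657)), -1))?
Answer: Rational(940481, 1172683) ≈ 0.80199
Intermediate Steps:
Mul(Add(1865338, Mul(-124, Add(Mul(Add(-5, 11), 3), -144))), Pow(Add(1978709, Mul(-1, -366657)), -1)) = Mul(Add(1865338, Mul(-124, Add(Mul(6, 3), -144))), Pow(Add(1978709, 366657), -1)) = Mul(Add(1865338, Mul(-124, Add(18, -144))), Pow(2345366, -1)) = Mul(Add(1865338, Mul(-124, -126)), Rational(1, 2345366)) = Mul(Add(1865338, 15624), Rational(1, 2345366)) = Mul(1880962, Rational(1, 2345366)) = Rational(940481, 1172683)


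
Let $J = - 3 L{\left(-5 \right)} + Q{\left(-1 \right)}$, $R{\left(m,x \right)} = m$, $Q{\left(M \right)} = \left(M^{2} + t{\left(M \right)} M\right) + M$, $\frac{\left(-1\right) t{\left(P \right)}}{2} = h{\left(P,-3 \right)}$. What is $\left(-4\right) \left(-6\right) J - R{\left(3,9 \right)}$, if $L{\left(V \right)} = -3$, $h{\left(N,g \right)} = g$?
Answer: $69$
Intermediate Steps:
$t{\left(P \right)} = 6$ ($t{\left(P \right)} = \left(-2\right) \left(-3\right) = 6$)
$Q{\left(M \right)} = M^{2} + 7 M$ ($Q{\left(M \right)} = \left(M^{2} + 6 M\right) + M = M^{2} + 7 M$)
$J = 3$ ($J = \left(-3\right) \left(-3\right) - \left(7 - 1\right) = 9 - 6 = 3$)
$\left(-4\right) \left(-6\right) J - R{\left(3,9 \right)} = \left(-4\right) \left(-6\right) 3 - 3 = 24 \cdot 3 - 3 = 72 - 3 = 69$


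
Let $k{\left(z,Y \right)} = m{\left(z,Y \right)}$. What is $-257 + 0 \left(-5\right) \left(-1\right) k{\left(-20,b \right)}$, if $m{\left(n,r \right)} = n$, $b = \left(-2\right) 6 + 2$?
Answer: $-257$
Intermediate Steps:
$b = -10$ ($b = -12 + 2 = -10$)
$k{\left(z,Y \right)} = z$
$-257 + 0 \left(-5\right) \left(-1\right) k{\left(-20,b \right)} = -257 + 0 \left(-5\right) \left(-1\right) \left(-20\right) = -257 + 0 \left(-1\right) \left(-20\right) = -257 + 0 \left(-20\right) = -257 + 0 = -257$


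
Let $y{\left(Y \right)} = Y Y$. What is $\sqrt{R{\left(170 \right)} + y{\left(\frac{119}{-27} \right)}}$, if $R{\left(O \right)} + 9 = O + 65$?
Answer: $\frac{\sqrt{178915}}{27} \approx 15.666$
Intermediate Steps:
$y{\left(Y \right)} = Y^{2}$
$R{\left(O \right)} = 56 + O$ ($R{\left(O \right)} = -9 + \left(O + 65\right) = -9 + \left(65 + O\right) = 56 + O$)
$\sqrt{R{\left(170 \right)} + y{\left(\frac{119}{-27} \right)}} = \sqrt{\left(56 + 170\right) + \left(\frac{119}{-27}\right)^{2}} = \sqrt{226 + \left(119 \left(- \frac{1}{27}\right)\right)^{2}} = \sqrt{226 + \left(- \frac{119}{27}\right)^{2}} = \sqrt{226 + \frac{14161}{729}} = \sqrt{\frac{178915}{729}} = \frac{\sqrt{178915}}{27}$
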